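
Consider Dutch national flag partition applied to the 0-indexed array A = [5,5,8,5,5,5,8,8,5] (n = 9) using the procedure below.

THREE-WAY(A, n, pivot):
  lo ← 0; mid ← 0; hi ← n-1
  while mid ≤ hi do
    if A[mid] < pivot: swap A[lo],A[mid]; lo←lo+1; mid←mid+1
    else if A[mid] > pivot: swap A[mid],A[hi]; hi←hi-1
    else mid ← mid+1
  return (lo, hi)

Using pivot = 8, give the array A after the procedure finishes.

pivot = 8; lo=0, mid=0, hi=8
A[mid]=5<8: swap A[0],A[0]; lo=1,mid=1 → [5,5,8,5,5,5,8,8,5]
A[mid]=5<8: swap A[1],A[1]; lo=2,mid=2 → [5,5,8,5,5,5,8,8,5]
A[mid]=8=8: mid=3
A[mid]=5<8: swap A[2],A[3]; lo=3,mid=4 → [5,5,5,8,5,5,8,8,5]
A[mid]=5<8: swap A[3],A[4]; lo=4,mid=5 → [5,5,5,5,8,5,8,8,5]
A[mid]=5<8: swap A[4],A[5]; lo=5,mid=6 → [5,5,5,5,5,8,8,8,5]
A[mid]=8=8: mid=7
A[mid]=8=8: mid=8
A[mid]=5<8: swap A[5],A[8]; lo=6,mid=9 → [5,5,5,5,5,5,8,8,8]
end: lo=6, hi=8; A = [5,5,5,5,5,5,8,8,8]

[5,5,5,5,5,5,8,8,8]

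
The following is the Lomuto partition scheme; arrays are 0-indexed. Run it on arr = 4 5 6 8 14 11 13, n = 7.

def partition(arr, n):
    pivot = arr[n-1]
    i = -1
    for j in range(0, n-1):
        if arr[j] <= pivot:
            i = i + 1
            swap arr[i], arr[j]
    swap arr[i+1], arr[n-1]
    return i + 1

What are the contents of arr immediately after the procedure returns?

4 5 6 8 11 13 14

pivot=13, i=-1
j=0: 4≤13, i=0, swap(0,0) ⇒ 4 5 6 8 14 11 13
j=1: 5≤13, i=1, swap(1,1) ⇒ 4 5 6 8 14 11 13
j=2: 6≤13, i=2, swap(2,2) ⇒ 4 5 6 8 14 11 13
j=3: 8≤13, i=3, swap(3,3) ⇒ 4 5 6 8 14 11 13
j=4: 14>13, skip
j=5: 11≤13, i=4, swap(4,5) ⇒ 4 5 6 8 11 14 13
swap(5,6) ⇒ 4 5 6 8 11 13 14; return 5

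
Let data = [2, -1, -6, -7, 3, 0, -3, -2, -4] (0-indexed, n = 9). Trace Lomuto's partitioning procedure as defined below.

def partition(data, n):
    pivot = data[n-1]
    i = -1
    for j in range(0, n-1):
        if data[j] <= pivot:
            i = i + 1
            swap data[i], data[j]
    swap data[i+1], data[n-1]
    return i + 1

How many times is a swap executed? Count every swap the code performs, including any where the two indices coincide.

3

pivot=-4, i=-1
j=0: 2>-4, skip
j=1: -1>-4, skip
j=2: -6≤-4, i=0, swap(0,2) ⇒ [-6, -1, 2, -7, 3, 0, -3, -2, -4]
j=3: -7≤-4, i=1, swap(1,3) ⇒ [-6, -7, 2, -1, 3, 0, -3, -2, -4]
j=4: 3>-4, skip
j=5: 0>-4, skip
j=6: -3>-4, skip
j=7: -2>-4, skip
swap(2,8) ⇒ [-6, -7, -4, -1, 3, 0, -3, -2, 2]; return 2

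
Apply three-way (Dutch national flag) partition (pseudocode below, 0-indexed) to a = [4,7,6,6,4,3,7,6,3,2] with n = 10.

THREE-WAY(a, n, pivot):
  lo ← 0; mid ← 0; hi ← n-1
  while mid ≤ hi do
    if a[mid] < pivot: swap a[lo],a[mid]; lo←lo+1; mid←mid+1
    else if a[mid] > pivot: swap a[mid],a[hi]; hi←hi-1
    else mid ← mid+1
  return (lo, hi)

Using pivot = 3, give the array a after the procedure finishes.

lo=0 mid=0 hi=9
4>3: swap(0,9), hi=8 ⇒ [2,7,6,6,4,3,7,6,3,4]
2<3: swap(0,0), lo=1 mid=1 ⇒ [2,7,6,6,4,3,7,6,3,4]
7>3: swap(1,8), hi=7 ⇒ [2,3,6,6,4,3,7,6,7,4]
3=3: mid=2
6>3: swap(2,7), hi=6 ⇒ [2,3,6,6,4,3,7,6,7,4]
6>3: swap(2,6), hi=5 ⇒ [2,3,7,6,4,3,6,6,7,4]
7>3: swap(2,5), hi=4 ⇒ [2,3,3,6,4,7,6,6,7,4]
3=3: mid=3
6>3: swap(3,4), hi=3 ⇒ [2,3,3,4,6,7,6,6,7,4]
4>3: swap(3,3), hi=2 ⇒ [2,3,3,4,6,7,6,6,7,4]
done. lo=1 hi=2; a=[2,3,3,4,6,7,6,6,7,4]

[2,3,3,4,6,7,6,6,7,4]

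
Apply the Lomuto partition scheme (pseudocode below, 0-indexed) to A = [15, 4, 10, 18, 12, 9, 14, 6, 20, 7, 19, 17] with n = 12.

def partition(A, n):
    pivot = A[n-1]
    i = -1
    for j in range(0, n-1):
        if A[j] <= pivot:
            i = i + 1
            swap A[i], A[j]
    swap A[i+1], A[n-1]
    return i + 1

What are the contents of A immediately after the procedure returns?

[15, 4, 10, 12, 9, 14, 6, 7, 17, 18, 19, 20]

pivot = A[11] = 17; i = -1
j=0: A[0]=15 ≤ 17 → i=0, swap A[0],A[0] (no change) → [15, 4, 10, 18, 12, 9, 14, 6, 20, 7, 19, 17]
j=1: A[1]=4 ≤ 17 → i=1, swap A[1],A[1] (no change) → [15, 4, 10, 18, 12, 9, 14, 6, 20, 7, 19, 17]
j=2: A[2]=10 ≤ 17 → i=2, swap A[2],A[2] (no change) → [15, 4, 10, 18, 12, 9, 14, 6, 20, 7, 19, 17]
j=3: A[3]=18 > 17 → no swap
j=4: A[4]=12 ≤ 17 → i=3, swap A[3],A[4] → [15, 4, 10, 12, 18, 9, 14, 6, 20, 7, 19, 17]
j=5: A[5]=9 ≤ 17 → i=4, swap A[4],A[5] → [15, 4, 10, 12, 9, 18, 14, 6, 20, 7, 19, 17]
j=6: A[6]=14 ≤ 17 → i=5, swap A[5],A[6] → [15, 4, 10, 12, 9, 14, 18, 6, 20, 7, 19, 17]
j=7: A[7]=6 ≤ 17 → i=6, swap A[6],A[7] → [15, 4, 10, 12, 9, 14, 6, 18, 20, 7, 19, 17]
j=8: A[8]=20 > 17 → no swap
j=9: A[9]=7 ≤ 17 → i=7, swap A[7],A[9] → [15, 4, 10, 12, 9, 14, 6, 7, 20, 18, 19, 17]
j=10: A[10]=19 > 17 → no swap
final swap A[8],A[11] → [15, 4, 10, 12, 9, 14, 6, 7, 17, 18, 19, 20]; return 8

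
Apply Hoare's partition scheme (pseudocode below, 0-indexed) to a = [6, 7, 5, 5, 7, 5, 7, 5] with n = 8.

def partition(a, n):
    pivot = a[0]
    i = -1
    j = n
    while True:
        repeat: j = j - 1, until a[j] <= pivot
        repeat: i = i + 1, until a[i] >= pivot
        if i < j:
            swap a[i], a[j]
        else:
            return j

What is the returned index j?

3

pivot = a[0] = 6; i = -1, j = 8
j→7 (a[7]=5≤6), i→0 (a[0]=6≥6); i<j, swap → [5, 7, 5, 5, 7, 5, 7, 6]
j→5 (a[5]=5≤6), i→1 (a[1]=7≥6); i<j, swap → [5, 5, 5, 5, 7, 7, 7, 6]
j→3, i→4; i≥j, return j=3. a = [5, 5, 5, 5, 7, 7, 7, 6]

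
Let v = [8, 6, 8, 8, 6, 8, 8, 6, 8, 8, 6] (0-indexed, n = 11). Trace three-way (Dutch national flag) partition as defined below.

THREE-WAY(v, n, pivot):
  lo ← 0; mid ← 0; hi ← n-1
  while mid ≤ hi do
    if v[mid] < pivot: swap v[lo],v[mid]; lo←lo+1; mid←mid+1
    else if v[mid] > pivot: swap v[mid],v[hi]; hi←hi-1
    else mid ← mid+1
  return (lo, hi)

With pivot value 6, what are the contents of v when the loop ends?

[6, 6, 6, 6, 8, 8, 8, 8, 8, 8, 8]

lo=0 mid=0 hi=10
8>6: swap(0,10), hi=9 ⇒ [6, 6, 8, 8, 6, 8, 8, 6, 8, 8, 8]
6=6: mid=1
6=6: mid=2
8>6: swap(2,9), hi=8 ⇒ [6, 6, 8, 8, 6, 8, 8, 6, 8, 8, 8]
8>6: swap(2,8), hi=7 ⇒ [6, 6, 8, 8, 6, 8, 8, 6, 8, 8, 8]
8>6: swap(2,7), hi=6 ⇒ [6, 6, 6, 8, 6, 8, 8, 8, 8, 8, 8]
6=6: mid=3
8>6: swap(3,6), hi=5 ⇒ [6, 6, 6, 8, 6, 8, 8, 8, 8, 8, 8]
8>6: swap(3,5), hi=4 ⇒ [6, 6, 6, 8, 6, 8, 8, 8, 8, 8, 8]
8>6: swap(3,4), hi=3 ⇒ [6, 6, 6, 6, 8, 8, 8, 8, 8, 8, 8]
6=6: mid=4
done. lo=0 hi=3; v=[6, 6, 6, 6, 8, 8, 8, 8, 8, 8, 8]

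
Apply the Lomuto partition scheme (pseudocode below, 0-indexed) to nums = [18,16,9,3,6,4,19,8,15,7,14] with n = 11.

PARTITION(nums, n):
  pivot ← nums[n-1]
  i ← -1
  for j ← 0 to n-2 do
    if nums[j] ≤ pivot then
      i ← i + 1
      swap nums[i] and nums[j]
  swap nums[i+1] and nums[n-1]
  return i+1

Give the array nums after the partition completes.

[9,3,6,4,8,7,14,18,15,16,19]

pivot=14, i=-1
j=0: 18>14, skip
j=1: 16>14, skip
j=2: 9≤14, i=0, swap(0,2) ⇒ [9,16,18,3,6,4,19,8,15,7,14]
j=3: 3≤14, i=1, swap(1,3) ⇒ [9,3,18,16,6,4,19,8,15,7,14]
j=4: 6≤14, i=2, swap(2,4) ⇒ [9,3,6,16,18,4,19,8,15,7,14]
j=5: 4≤14, i=3, swap(3,5) ⇒ [9,3,6,4,18,16,19,8,15,7,14]
j=6: 19>14, skip
j=7: 8≤14, i=4, swap(4,7) ⇒ [9,3,6,4,8,16,19,18,15,7,14]
j=8: 15>14, skip
j=9: 7≤14, i=5, swap(5,9) ⇒ [9,3,6,4,8,7,19,18,15,16,14]
swap(6,10) ⇒ [9,3,6,4,8,7,14,18,15,16,19]; return 6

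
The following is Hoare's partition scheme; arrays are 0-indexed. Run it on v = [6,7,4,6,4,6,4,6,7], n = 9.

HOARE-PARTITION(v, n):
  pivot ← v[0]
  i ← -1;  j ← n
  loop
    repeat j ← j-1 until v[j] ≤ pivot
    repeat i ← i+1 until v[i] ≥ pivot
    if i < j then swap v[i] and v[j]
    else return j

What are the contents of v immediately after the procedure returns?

[6,4,4,6,4,6,7,6,7]

pivot=6
j stops at 7 (6), i stops at 0 (6); swap ⇒ [6,7,4,6,4,6,4,6,7]
j stops at 6 (4), i stops at 1 (7); swap ⇒ [6,4,4,6,4,6,7,6,7]
j stops at 5 (6), i stops at 3 (6); swap ⇒ [6,4,4,6,4,6,7,6,7]
j stops at 4, i stops at 5; i≥j ⇒ return 4. v=[6,4,4,6,4,6,7,6,7]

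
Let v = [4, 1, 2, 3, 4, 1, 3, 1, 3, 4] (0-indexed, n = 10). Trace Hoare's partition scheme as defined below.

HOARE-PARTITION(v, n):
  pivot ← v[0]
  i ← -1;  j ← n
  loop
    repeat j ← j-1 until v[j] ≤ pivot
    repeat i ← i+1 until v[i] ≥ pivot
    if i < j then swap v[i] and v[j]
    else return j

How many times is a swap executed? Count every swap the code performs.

2

pivot=4
j stops at 9 (4), i stops at 0 (4); swap ⇒ [4, 1, 2, 3, 4, 1, 3, 1, 3, 4]
j stops at 8 (3), i stops at 4 (4); swap ⇒ [4, 1, 2, 3, 3, 1, 3, 1, 4, 4]
j stops at 7, i stops at 8; i≥j ⇒ return 7. v=[4, 1, 2, 3, 3, 1, 3, 1, 4, 4]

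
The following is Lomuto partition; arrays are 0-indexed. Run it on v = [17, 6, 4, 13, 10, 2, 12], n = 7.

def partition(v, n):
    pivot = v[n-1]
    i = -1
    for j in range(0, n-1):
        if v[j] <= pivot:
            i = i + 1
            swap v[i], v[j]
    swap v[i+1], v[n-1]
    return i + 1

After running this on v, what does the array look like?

pivot = v[6] = 12; i = -1
j=0: v[0]=17 > 12 → no swap
j=1: v[1]=6 ≤ 12 → i=0, swap v[0],v[1] → [6, 17, 4, 13, 10, 2, 12]
j=2: v[2]=4 ≤ 12 → i=1, swap v[1],v[2] → [6, 4, 17, 13, 10, 2, 12]
j=3: v[3]=13 > 12 → no swap
j=4: v[4]=10 ≤ 12 → i=2, swap v[2],v[4] → [6, 4, 10, 13, 17, 2, 12]
j=5: v[5]=2 ≤ 12 → i=3, swap v[3],v[5] → [6, 4, 10, 2, 17, 13, 12]
final swap v[4],v[6] → [6, 4, 10, 2, 12, 13, 17]; return 4

[6, 4, 10, 2, 12, 13, 17]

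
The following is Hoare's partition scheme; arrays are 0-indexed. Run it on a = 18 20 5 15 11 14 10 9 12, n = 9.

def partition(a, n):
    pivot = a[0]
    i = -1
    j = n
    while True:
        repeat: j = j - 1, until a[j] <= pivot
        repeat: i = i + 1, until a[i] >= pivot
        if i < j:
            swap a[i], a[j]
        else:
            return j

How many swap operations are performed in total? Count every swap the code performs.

pivot=18
j stops at 8 (12), i stops at 0 (18); swap ⇒ 12 20 5 15 11 14 10 9 18
j stops at 7 (9), i stops at 1 (20); swap ⇒ 12 9 5 15 11 14 10 20 18
j stops at 6, i stops at 7; i≥j ⇒ return 6. a=12 9 5 15 11 14 10 20 18

2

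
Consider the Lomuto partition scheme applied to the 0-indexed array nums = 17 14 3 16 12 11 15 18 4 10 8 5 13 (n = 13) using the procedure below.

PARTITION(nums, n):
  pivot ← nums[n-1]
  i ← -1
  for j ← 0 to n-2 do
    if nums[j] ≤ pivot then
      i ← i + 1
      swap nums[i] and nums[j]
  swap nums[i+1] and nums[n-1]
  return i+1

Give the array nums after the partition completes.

pivot=13, i=-1
j=0: 17>13, skip
j=1: 14>13, skip
j=2: 3≤13, i=0, swap(0,2) ⇒ 3 14 17 16 12 11 15 18 4 10 8 5 13
j=3: 16>13, skip
j=4: 12≤13, i=1, swap(1,4) ⇒ 3 12 17 16 14 11 15 18 4 10 8 5 13
j=5: 11≤13, i=2, swap(2,5) ⇒ 3 12 11 16 14 17 15 18 4 10 8 5 13
j=6: 15>13, skip
j=7: 18>13, skip
j=8: 4≤13, i=3, swap(3,8) ⇒ 3 12 11 4 14 17 15 18 16 10 8 5 13
j=9: 10≤13, i=4, swap(4,9) ⇒ 3 12 11 4 10 17 15 18 16 14 8 5 13
j=10: 8≤13, i=5, swap(5,10) ⇒ 3 12 11 4 10 8 15 18 16 14 17 5 13
j=11: 5≤13, i=6, swap(6,11) ⇒ 3 12 11 4 10 8 5 18 16 14 17 15 13
swap(7,12) ⇒ 3 12 11 4 10 8 5 13 16 14 17 15 18; return 7

3 12 11 4 10 8 5 13 16 14 17 15 18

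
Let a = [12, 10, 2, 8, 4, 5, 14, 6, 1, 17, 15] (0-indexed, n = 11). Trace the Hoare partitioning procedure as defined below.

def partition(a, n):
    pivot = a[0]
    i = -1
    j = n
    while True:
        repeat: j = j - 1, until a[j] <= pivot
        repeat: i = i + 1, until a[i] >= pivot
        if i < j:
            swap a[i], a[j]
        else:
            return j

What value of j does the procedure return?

pivot = a[0] = 12; i = -1, j = 11
j→8 (a[8]=1≤12), i→0 (a[0]=12≥12); i<j, swap → [1, 10, 2, 8, 4, 5, 14, 6, 12, 17, 15]
j→7 (a[7]=6≤12), i→6 (a[6]=14≥12); i<j, swap → [1, 10, 2, 8, 4, 5, 6, 14, 12, 17, 15]
j→6, i→7; i≥j, return j=6. a = [1, 10, 2, 8, 4, 5, 6, 14, 12, 17, 15]

6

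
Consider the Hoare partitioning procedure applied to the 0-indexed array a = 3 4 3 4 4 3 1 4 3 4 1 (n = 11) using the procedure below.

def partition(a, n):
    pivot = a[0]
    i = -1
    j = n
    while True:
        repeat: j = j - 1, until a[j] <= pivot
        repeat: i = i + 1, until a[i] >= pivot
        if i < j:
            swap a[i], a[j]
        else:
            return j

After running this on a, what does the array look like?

1 3 1 3 4 4 3 4 4 4 3

pivot=3
j stops at 10 (1), i stops at 0 (3); swap ⇒ 1 4 3 4 4 3 1 4 3 4 3
j stops at 8 (3), i stops at 1 (4); swap ⇒ 1 3 3 4 4 3 1 4 4 4 3
j stops at 6 (1), i stops at 2 (3); swap ⇒ 1 3 1 4 4 3 3 4 4 4 3
j stops at 5 (3), i stops at 3 (4); swap ⇒ 1 3 1 3 4 4 3 4 4 4 3
j stops at 3, i stops at 4; i≥j ⇒ return 3. a=1 3 1 3 4 4 3 4 4 4 3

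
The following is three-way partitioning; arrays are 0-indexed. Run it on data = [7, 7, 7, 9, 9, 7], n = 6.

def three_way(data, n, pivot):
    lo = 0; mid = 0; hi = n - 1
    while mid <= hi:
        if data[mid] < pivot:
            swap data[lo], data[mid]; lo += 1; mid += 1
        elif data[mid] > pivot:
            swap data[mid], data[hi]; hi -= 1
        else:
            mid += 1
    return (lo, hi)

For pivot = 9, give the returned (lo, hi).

pivot = 9; lo=0, mid=0, hi=5
data[mid]=7<9: swap data[0],data[0]; lo=1,mid=1 → [7, 7, 7, 9, 9, 7]
data[mid]=7<9: swap data[1],data[1]; lo=2,mid=2 → [7, 7, 7, 9, 9, 7]
data[mid]=7<9: swap data[2],data[2]; lo=3,mid=3 → [7, 7, 7, 9, 9, 7]
data[mid]=9=9: mid=4
data[mid]=9=9: mid=5
data[mid]=7<9: swap data[3],data[5]; lo=4,mid=6 → [7, 7, 7, 7, 9, 9]
end: lo=4, hi=5; data = [7, 7, 7, 7, 9, 9]

(4, 5)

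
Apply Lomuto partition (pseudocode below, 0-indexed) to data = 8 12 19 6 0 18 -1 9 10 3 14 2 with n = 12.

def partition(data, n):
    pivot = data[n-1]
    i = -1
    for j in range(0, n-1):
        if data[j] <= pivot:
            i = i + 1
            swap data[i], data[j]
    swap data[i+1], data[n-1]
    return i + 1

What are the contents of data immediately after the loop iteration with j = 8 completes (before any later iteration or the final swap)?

0 -1 19 6 8 18 12 9 10 3 14 2

pivot=2, i=-1
j=0: 8>2, skip
j=1: 12>2, skip
j=2: 19>2, skip
j=3: 6>2, skip
j=4: 0≤2, i=0, swap(0,4) ⇒ 0 12 19 6 8 18 -1 9 10 3 14 2
j=5: 18>2, skip
j=6: -1≤2, i=1, swap(1,6) ⇒ 0 -1 19 6 8 18 12 9 10 3 14 2
j=7: 9>2, skip
j=8: 10>2, skip
(after j=8) data = 0 -1 19 6 8 18 12 9 10 3 14 2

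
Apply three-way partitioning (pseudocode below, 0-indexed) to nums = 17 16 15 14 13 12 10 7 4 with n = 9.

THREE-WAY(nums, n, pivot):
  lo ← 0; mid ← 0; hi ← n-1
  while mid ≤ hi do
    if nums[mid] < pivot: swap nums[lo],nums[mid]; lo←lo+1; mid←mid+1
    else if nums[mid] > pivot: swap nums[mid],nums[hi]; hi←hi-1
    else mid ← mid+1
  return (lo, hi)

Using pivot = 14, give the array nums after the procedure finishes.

pivot = 14; lo=0, mid=0, hi=8
nums[mid]=17>14: swap nums[0],nums[8]; hi=7 → 4 16 15 14 13 12 10 7 17
nums[mid]=4<14: swap nums[0],nums[0]; lo=1,mid=1 → 4 16 15 14 13 12 10 7 17
nums[mid]=16>14: swap nums[1],nums[7]; hi=6 → 4 7 15 14 13 12 10 16 17
nums[mid]=7<14: swap nums[1],nums[1]; lo=2,mid=2 → 4 7 15 14 13 12 10 16 17
nums[mid]=15>14: swap nums[2],nums[6]; hi=5 → 4 7 10 14 13 12 15 16 17
nums[mid]=10<14: swap nums[2],nums[2]; lo=3,mid=3 → 4 7 10 14 13 12 15 16 17
nums[mid]=14=14: mid=4
nums[mid]=13<14: swap nums[3],nums[4]; lo=4,mid=5 → 4 7 10 13 14 12 15 16 17
nums[mid]=12<14: swap nums[4],nums[5]; lo=5,mid=6 → 4 7 10 13 12 14 15 16 17
end: lo=5, hi=5; nums = 4 7 10 13 12 14 15 16 17

4 7 10 13 12 14 15 16 17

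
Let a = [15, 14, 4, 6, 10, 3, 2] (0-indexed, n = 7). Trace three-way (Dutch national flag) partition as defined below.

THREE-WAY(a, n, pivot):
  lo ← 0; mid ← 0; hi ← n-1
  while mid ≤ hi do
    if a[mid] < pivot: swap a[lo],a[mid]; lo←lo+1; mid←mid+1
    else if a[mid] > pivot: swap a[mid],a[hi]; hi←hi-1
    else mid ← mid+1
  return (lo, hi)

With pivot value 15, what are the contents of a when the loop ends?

pivot = 15; lo=0, mid=0, hi=6
a[mid]=15=15: mid=1
a[mid]=14<15: swap a[0],a[1]; lo=1,mid=2 → [14, 15, 4, 6, 10, 3, 2]
a[mid]=4<15: swap a[1],a[2]; lo=2,mid=3 → [14, 4, 15, 6, 10, 3, 2]
a[mid]=6<15: swap a[2],a[3]; lo=3,mid=4 → [14, 4, 6, 15, 10, 3, 2]
a[mid]=10<15: swap a[3],a[4]; lo=4,mid=5 → [14, 4, 6, 10, 15, 3, 2]
a[mid]=3<15: swap a[4],a[5]; lo=5,mid=6 → [14, 4, 6, 10, 3, 15, 2]
a[mid]=2<15: swap a[5],a[6]; lo=6,mid=7 → [14, 4, 6, 10, 3, 2, 15]
end: lo=6, hi=6; a = [14, 4, 6, 10, 3, 2, 15]

[14, 4, 6, 10, 3, 2, 15]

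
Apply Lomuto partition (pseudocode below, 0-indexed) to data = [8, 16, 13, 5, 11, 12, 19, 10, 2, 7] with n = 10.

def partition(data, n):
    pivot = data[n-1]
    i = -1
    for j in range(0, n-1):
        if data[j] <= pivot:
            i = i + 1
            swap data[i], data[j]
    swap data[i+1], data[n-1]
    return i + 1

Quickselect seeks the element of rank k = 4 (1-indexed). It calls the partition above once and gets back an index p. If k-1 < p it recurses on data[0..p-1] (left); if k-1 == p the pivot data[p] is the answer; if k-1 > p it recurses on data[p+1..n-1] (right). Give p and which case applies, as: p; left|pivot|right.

pivot=7, i=-1
j=0: 8>7, skip
j=1: 16>7, skip
j=2: 13>7, skip
j=3: 5≤7, i=0, swap(0,3) ⇒ [5, 16, 13, 8, 11, 12, 19, 10, 2, 7]
j=4: 11>7, skip
j=5: 12>7, skip
j=6: 19>7, skip
j=7: 10>7, skip
j=8: 2≤7, i=1, swap(1,8) ⇒ [5, 2, 13, 8, 11, 12, 19, 10, 16, 7]
swap(2,9) ⇒ [5, 2, 7, 8, 11, 12, 19, 10, 16, 13]; return 2
p = 2; k-1 = 3 > 2 ⇒ right

2; right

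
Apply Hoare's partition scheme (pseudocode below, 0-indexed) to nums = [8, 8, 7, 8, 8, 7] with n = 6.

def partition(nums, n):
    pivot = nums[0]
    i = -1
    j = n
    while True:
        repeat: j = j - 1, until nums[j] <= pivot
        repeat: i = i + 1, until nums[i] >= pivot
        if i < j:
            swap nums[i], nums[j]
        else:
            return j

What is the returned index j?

pivot=8
j stops at 5 (7), i stops at 0 (8); swap ⇒ [7, 8, 7, 8, 8, 8]
j stops at 4 (8), i stops at 1 (8); swap ⇒ [7, 8, 7, 8, 8, 8]
j stops at 3, i stops at 3; i≥j ⇒ return 3. nums=[7, 8, 7, 8, 8, 8]

3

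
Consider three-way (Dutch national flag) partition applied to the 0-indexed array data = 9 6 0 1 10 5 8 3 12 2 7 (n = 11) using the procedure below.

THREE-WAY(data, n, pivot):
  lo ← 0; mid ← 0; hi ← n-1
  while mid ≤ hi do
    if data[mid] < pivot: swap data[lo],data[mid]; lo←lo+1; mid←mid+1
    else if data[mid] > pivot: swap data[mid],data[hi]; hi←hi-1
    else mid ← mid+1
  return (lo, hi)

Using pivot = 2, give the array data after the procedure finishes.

1 0 2 10 5 8 3 12 6 7 9

lo=0 mid=0 hi=10
9>2: swap(0,10), hi=9 ⇒ 7 6 0 1 10 5 8 3 12 2 9
7>2: swap(0,9), hi=8 ⇒ 2 6 0 1 10 5 8 3 12 7 9
2=2: mid=1
6>2: swap(1,8), hi=7 ⇒ 2 12 0 1 10 5 8 3 6 7 9
12>2: swap(1,7), hi=6 ⇒ 2 3 0 1 10 5 8 12 6 7 9
3>2: swap(1,6), hi=5 ⇒ 2 8 0 1 10 5 3 12 6 7 9
8>2: swap(1,5), hi=4 ⇒ 2 5 0 1 10 8 3 12 6 7 9
5>2: swap(1,4), hi=3 ⇒ 2 10 0 1 5 8 3 12 6 7 9
10>2: swap(1,3), hi=2 ⇒ 2 1 0 10 5 8 3 12 6 7 9
1<2: swap(0,1), lo=1 mid=2 ⇒ 1 2 0 10 5 8 3 12 6 7 9
0<2: swap(1,2), lo=2 mid=3 ⇒ 1 0 2 10 5 8 3 12 6 7 9
done. lo=2 hi=2; data=1 0 2 10 5 8 3 12 6 7 9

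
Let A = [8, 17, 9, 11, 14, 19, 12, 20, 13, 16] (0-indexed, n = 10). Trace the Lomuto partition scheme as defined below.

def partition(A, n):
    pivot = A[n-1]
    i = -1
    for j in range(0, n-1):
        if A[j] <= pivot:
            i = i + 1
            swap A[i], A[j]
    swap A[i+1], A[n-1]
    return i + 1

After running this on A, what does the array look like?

[8, 9, 11, 14, 12, 13, 16, 20, 19, 17]

pivot = A[9] = 16; i = -1
j=0: A[0]=8 ≤ 16 → i=0, swap A[0],A[0] (no change) → [8, 17, 9, 11, 14, 19, 12, 20, 13, 16]
j=1: A[1]=17 > 16 → no swap
j=2: A[2]=9 ≤ 16 → i=1, swap A[1],A[2] → [8, 9, 17, 11, 14, 19, 12, 20, 13, 16]
j=3: A[3]=11 ≤ 16 → i=2, swap A[2],A[3] → [8, 9, 11, 17, 14, 19, 12, 20, 13, 16]
j=4: A[4]=14 ≤ 16 → i=3, swap A[3],A[4] → [8, 9, 11, 14, 17, 19, 12, 20, 13, 16]
j=5: A[5]=19 > 16 → no swap
j=6: A[6]=12 ≤ 16 → i=4, swap A[4],A[6] → [8, 9, 11, 14, 12, 19, 17, 20, 13, 16]
j=7: A[7]=20 > 16 → no swap
j=8: A[8]=13 ≤ 16 → i=5, swap A[5],A[8] → [8, 9, 11, 14, 12, 13, 17, 20, 19, 16]
final swap A[6],A[9] → [8, 9, 11, 14, 12, 13, 16, 20, 19, 17]; return 6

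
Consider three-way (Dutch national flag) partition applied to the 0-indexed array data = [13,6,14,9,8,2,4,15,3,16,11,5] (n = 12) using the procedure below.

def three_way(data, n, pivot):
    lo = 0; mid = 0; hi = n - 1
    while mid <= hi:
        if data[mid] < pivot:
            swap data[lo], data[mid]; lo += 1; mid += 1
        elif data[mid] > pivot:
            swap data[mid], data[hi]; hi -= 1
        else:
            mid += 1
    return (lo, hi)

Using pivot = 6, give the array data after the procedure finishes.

pivot = 6; lo=0, mid=0, hi=11
data[mid]=13>6: swap data[0],data[11]; hi=10 → [5,6,14,9,8,2,4,15,3,16,11,13]
data[mid]=5<6: swap data[0],data[0]; lo=1,mid=1 → [5,6,14,9,8,2,4,15,3,16,11,13]
data[mid]=6=6: mid=2
data[mid]=14>6: swap data[2],data[10]; hi=9 → [5,6,11,9,8,2,4,15,3,16,14,13]
data[mid]=11>6: swap data[2],data[9]; hi=8 → [5,6,16,9,8,2,4,15,3,11,14,13]
data[mid]=16>6: swap data[2],data[8]; hi=7 → [5,6,3,9,8,2,4,15,16,11,14,13]
data[mid]=3<6: swap data[1],data[2]; lo=2,mid=3 → [5,3,6,9,8,2,4,15,16,11,14,13]
data[mid]=9>6: swap data[3],data[7]; hi=6 → [5,3,6,15,8,2,4,9,16,11,14,13]
data[mid]=15>6: swap data[3],data[6]; hi=5 → [5,3,6,4,8,2,15,9,16,11,14,13]
data[mid]=4<6: swap data[2],data[3]; lo=3,mid=4 → [5,3,4,6,8,2,15,9,16,11,14,13]
data[mid]=8>6: swap data[4],data[5]; hi=4 → [5,3,4,6,2,8,15,9,16,11,14,13]
data[mid]=2<6: swap data[3],data[4]; lo=4,mid=5 → [5,3,4,2,6,8,15,9,16,11,14,13]
end: lo=4, hi=4; data = [5,3,4,2,6,8,15,9,16,11,14,13]

[5,3,4,2,6,8,15,9,16,11,14,13]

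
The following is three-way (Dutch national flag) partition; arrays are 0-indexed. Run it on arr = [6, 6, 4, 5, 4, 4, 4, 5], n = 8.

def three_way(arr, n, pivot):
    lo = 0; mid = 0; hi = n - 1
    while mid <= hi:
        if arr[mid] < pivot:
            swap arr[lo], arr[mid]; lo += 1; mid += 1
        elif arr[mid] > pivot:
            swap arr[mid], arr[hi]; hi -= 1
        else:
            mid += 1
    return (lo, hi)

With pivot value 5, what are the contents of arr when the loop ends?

pivot = 5; lo=0, mid=0, hi=7
arr[mid]=6>5: swap arr[0],arr[7]; hi=6 → [5, 6, 4, 5, 4, 4, 4, 6]
arr[mid]=5=5: mid=1
arr[mid]=6>5: swap arr[1],arr[6]; hi=5 → [5, 4, 4, 5, 4, 4, 6, 6]
arr[mid]=4<5: swap arr[0],arr[1]; lo=1,mid=2 → [4, 5, 4, 5, 4, 4, 6, 6]
arr[mid]=4<5: swap arr[1],arr[2]; lo=2,mid=3 → [4, 4, 5, 5, 4, 4, 6, 6]
arr[mid]=5=5: mid=4
arr[mid]=4<5: swap arr[2],arr[4]; lo=3,mid=5 → [4, 4, 4, 5, 5, 4, 6, 6]
arr[mid]=4<5: swap arr[3],arr[5]; lo=4,mid=6 → [4, 4, 4, 4, 5, 5, 6, 6]
end: lo=4, hi=5; arr = [4, 4, 4, 4, 5, 5, 6, 6]

[4, 4, 4, 4, 5, 5, 6, 6]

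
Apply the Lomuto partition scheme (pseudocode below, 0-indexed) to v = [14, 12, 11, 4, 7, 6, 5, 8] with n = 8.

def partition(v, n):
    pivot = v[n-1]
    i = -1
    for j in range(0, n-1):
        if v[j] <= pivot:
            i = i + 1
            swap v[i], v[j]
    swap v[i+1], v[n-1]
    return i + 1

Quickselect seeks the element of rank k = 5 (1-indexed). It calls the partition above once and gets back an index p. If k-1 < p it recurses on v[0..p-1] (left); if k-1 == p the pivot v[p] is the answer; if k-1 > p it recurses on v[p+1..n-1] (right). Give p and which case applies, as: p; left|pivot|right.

4; pivot

pivot=8, i=-1
j=0: 14>8, skip
j=1: 12>8, skip
j=2: 11>8, skip
j=3: 4≤8, i=0, swap(0,3) ⇒ [4, 12, 11, 14, 7, 6, 5, 8]
j=4: 7≤8, i=1, swap(1,4) ⇒ [4, 7, 11, 14, 12, 6, 5, 8]
j=5: 6≤8, i=2, swap(2,5) ⇒ [4, 7, 6, 14, 12, 11, 5, 8]
j=6: 5≤8, i=3, swap(3,6) ⇒ [4, 7, 6, 5, 12, 11, 14, 8]
swap(4,7) ⇒ [4, 7, 6, 5, 8, 11, 14, 12]; return 4
p = 4; k-1 = 4 == 4 ⇒ pivot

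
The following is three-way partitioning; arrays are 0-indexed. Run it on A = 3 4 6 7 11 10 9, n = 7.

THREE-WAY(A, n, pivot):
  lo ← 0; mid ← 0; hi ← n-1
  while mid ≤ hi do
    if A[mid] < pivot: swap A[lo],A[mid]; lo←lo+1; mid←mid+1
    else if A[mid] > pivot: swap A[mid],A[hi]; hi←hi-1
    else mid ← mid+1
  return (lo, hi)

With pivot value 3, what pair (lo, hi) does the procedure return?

(0, 0)

pivot = 3; lo=0, mid=0, hi=6
A[mid]=3=3: mid=1
A[mid]=4>3: swap A[1],A[6]; hi=5 → 3 9 6 7 11 10 4
A[mid]=9>3: swap A[1],A[5]; hi=4 → 3 10 6 7 11 9 4
A[mid]=10>3: swap A[1],A[4]; hi=3 → 3 11 6 7 10 9 4
A[mid]=11>3: swap A[1],A[3]; hi=2 → 3 7 6 11 10 9 4
A[mid]=7>3: swap A[1],A[2]; hi=1 → 3 6 7 11 10 9 4
A[mid]=6>3: swap A[1],A[1]; hi=0 → 3 6 7 11 10 9 4
end: lo=0, hi=0; A = 3 6 7 11 10 9 4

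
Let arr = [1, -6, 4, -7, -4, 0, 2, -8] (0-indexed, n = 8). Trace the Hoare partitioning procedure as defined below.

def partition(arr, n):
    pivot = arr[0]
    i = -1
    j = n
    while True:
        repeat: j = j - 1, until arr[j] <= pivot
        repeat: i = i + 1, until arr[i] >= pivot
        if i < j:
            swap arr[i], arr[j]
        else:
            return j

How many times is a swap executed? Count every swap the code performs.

2

pivot = arr[0] = 1; i = -1, j = 8
j→7 (arr[7]=-8≤1), i→0 (arr[0]=1≥1); i<j, swap → [-8, -6, 4, -7, -4, 0, 2, 1]
j→5 (arr[5]=0≤1), i→2 (arr[2]=4≥1); i<j, swap → [-8, -6, 0, -7, -4, 4, 2, 1]
j→4, i→5; i≥j, return j=4. arr = [-8, -6, 0, -7, -4, 4, 2, 1]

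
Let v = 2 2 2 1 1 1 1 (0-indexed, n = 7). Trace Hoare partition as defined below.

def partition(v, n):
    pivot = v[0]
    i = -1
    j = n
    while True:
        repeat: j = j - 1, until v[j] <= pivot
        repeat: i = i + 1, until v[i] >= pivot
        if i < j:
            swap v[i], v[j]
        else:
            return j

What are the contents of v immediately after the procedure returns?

pivot=2
j stops at 6 (1), i stops at 0 (2); swap ⇒ 1 2 2 1 1 1 2
j stops at 5 (1), i stops at 1 (2); swap ⇒ 1 1 2 1 1 2 2
j stops at 4 (1), i stops at 2 (2); swap ⇒ 1 1 1 1 2 2 2
j stops at 3, i stops at 4; i≥j ⇒ return 3. v=1 1 1 1 2 2 2

1 1 1 1 2 2 2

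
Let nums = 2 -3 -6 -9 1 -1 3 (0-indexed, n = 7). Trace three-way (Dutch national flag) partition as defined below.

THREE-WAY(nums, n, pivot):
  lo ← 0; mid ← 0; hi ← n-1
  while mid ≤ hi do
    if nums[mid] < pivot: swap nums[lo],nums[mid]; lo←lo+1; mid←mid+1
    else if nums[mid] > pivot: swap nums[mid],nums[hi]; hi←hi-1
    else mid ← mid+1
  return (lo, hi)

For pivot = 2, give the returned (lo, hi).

lo=0 mid=0 hi=6
2=2: mid=1
-3<2: swap(0,1), lo=1 mid=2 ⇒ -3 2 -6 -9 1 -1 3
-6<2: swap(1,2), lo=2 mid=3 ⇒ -3 -6 2 -9 1 -1 3
-9<2: swap(2,3), lo=3 mid=4 ⇒ -3 -6 -9 2 1 -1 3
1<2: swap(3,4), lo=4 mid=5 ⇒ -3 -6 -9 1 2 -1 3
-1<2: swap(4,5), lo=5 mid=6 ⇒ -3 -6 -9 1 -1 2 3
3>2: swap(6,6), hi=5 ⇒ -3 -6 -9 1 -1 2 3
done. lo=5 hi=5; nums=-3 -6 -9 1 -1 2 3

(5, 5)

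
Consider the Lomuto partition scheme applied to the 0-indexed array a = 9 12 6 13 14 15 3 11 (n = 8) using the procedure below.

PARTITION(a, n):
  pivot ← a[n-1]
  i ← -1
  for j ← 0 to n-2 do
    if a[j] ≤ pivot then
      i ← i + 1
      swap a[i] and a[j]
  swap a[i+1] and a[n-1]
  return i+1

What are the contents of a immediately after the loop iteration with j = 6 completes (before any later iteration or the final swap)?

9 6 3 13 14 15 12 11

pivot = a[7] = 11; i = -1
j=0: a[0]=9 ≤ 11 → i=0, swap a[0],a[0] (no change) → 9 12 6 13 14 15 3 11
j=1: a[1]=12 > 11 → no swap
j=2: a[2]=6 ≤ 11 → i=1, swap a[1],a[2] → 9 6 12 13 14 15 3 11
j=3: a[3]=13 > 11 → no swap
j=4: a[4]=14 > 11 → no swap
j=5: a[5]=15 > 11 → no swap
j=6: a[6]=3 ≤ 11 → i=2, swap a[2],a[6] → 9 6 3 13 14 15 12 11
(after j=6) a = 9 6 3 13 14 15 12 11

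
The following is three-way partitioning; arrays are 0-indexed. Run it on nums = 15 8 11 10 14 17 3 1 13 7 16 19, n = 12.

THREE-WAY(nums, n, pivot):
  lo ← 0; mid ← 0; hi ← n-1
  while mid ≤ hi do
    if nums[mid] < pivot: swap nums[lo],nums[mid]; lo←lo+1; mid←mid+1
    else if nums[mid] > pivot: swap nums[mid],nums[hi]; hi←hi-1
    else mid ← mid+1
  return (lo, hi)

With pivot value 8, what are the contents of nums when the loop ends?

pivot = 8; lo=0, mid=0, hi=11
nums[mid]=15>8: swap nums[0],nums[11]; hi=10 → 19 8 11 10 14 17 3 1 13 7 16 15
nums[mid]=19>8: swap nums[0],nums[10]; hi=9 → 16 8 11 10 14 17 3 1 13 7 19 15
nums[mid]=16>8: swap nums[0],nums[9]; hi=8 → 7 8 11 10 14 17 3 1 13 16 19 15
nums[mid]=7<8: swap nums[0],nums[0]; lo=1,mid=1 → 7 8 11 10 14 17 3 1 13 16 19 15
nums[mid]=8=8: mid=2
nums[mid]=11>8: swap nums[2],nums[8]; hi=7 → 7 8 13 10 14 17 3 1 11 16 19 15
nums[mid]=13>8: swap nums[2],nums[7]; hi=6 → 7 8 1 10 14 17 3 13 11 16 19 15
nums[mid]=1<8: swap nums[1],nums[2]; lo=2,mid=3 → 7 1 8 10 14 17 3 13 11 16 19 15
nums[mid]=10>8: swap nums[3],nums[6]; hi=5 → 7 1 8 3 14 17 10 13 11 16 19 15
nums[mid]=3<8: swap nums[2],nums[3]; lo=3,mid=4 → 7 1 3 8 14 17 10 13 11 16 19 15
nums[mid]=14>8: swap nums[4],nums[5]; hi=4 → 7 1 3 8 17 14 10 13 11 16 19 15
nums[mid]=17>8: swap nums[4],nums[4]; hi=3 → 7 1 3 8 17 14 10 13 11 16 19 15
end: lo=3, hi=3; nums = 7 1 3 8 17 14 10 13 11 16 19 15

7 1 3 8 17 14 10 13 11 16 19 15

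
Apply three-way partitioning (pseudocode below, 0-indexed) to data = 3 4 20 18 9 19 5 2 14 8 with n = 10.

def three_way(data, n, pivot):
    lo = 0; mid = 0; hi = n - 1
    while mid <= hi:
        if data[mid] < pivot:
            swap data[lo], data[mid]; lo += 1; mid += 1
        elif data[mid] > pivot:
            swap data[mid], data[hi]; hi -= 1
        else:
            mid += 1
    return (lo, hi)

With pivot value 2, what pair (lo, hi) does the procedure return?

(0, 0)

lo=0 mid=0 hi=9
3>2: swap(0,9), hi=8 ⇒ 8 4 20 18 9 19 5 2 14 3
8>2: swap(0,8), hi=7 ⇒ 14 4 20 18 9 19 5 2 8 3
14>2: swap(0,7), hi=6 ⇒ 2 4 20 18 9 19 5 14 8 3
2=2: mid=1
4>2: swap(1,6), hi=5 ⇒ 2 5 20 18 9 19 4 14 8 3
5>2: swap(1,5), hi=4 ⇒ 2 19 20 18 9 5 4 14 8 3
19>2: swap(1,4), hi=3 ⇒ 2 9 20 18 19 5 4 14 8 3
9>2: swap(1,3), hi=2 ⇒ 2 18 20 9 19 5 4 14 8 3
18>2: swap(1,2), hi=1 ⇒ 2 20 18 9 19 5 4 14 8 3
20>2: swap(1,1), hi=0 ⇒ 2 20 18 9 19 5 4 14 8 3
done. lo=0 hi=0; data=2 20 18 9 19 5 4 14 8 3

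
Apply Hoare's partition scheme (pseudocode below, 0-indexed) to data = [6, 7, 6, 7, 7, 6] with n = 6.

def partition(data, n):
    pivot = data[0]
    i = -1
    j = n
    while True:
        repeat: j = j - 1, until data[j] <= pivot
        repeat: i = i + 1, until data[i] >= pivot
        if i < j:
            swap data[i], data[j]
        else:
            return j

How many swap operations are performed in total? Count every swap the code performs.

2

pivot = data[0] = 6; i = -1, j = 6
j→5 (data[5]=6≤6), i→0 (data[0]=6≥6); i<j, swap → [6, 7, 6, 7, 7, 6]
j→2 (data[2]=6≤6), i→1 (data[1]=7≥6); i<j, swap → [6, 6, 7, 7, 7, 6]
j→1, i→2; i≥j, return j=1. data = [6, 6, 7, 7, 7, 6]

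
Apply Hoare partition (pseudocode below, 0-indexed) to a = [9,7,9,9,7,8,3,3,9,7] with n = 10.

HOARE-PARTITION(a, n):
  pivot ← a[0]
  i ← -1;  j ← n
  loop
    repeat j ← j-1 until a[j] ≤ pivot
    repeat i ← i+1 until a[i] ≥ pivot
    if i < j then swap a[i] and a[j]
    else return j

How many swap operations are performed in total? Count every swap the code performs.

pivot=9
j stops at 9 (7), i stops at 0 (9); swap ⇒ [7,7,9,9,7,8,3,3,9,9]
j stops at 8 (9), i stops at 2 (9); swap ⇒ [7,7,9,9,7,8,3,3,9,9]
j stops at 7 (3), i stops at 3 (9); swap ⇒ [7,7,9,3,7,8,3,9,9,9]
j stops at 6, i stops at 7; i≥j ⇒ return 6. a=[7,7,9,3,7,8,3,9,9,9]

3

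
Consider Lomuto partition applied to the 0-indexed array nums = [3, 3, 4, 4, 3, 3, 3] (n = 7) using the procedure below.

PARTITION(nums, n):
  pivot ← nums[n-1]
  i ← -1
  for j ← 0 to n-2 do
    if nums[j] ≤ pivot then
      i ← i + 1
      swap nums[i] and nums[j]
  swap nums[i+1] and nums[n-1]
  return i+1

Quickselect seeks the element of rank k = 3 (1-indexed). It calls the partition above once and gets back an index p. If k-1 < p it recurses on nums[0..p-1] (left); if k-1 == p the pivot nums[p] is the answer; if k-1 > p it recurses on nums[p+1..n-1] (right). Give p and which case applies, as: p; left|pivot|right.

4; left

pivot = nums[6] = 3; i = -1
j=0: nums[0]=3 ≤ 3 → i=0, swap nums[0],nums[0] (no change) → [3, 3, 4, 4, 3, 3, 3]
j=1: nums[1]=3 ≤ 3 → i=1, swap nums[1],nums[1] (no change) → [3, 3, 4, 4, 3, 3, 3]
j=2: nums[2]=4 > 3 → no swap
j=3: nums[3]=4 > 3 → no swap
j=4: nums[4]=3 ≤ 3 → i=2, swap nums[2],nums[4] → [3, 3, 3, 4, 4, 3, 3]
j=5: nums[5]=3 ≤ 3 → i=3, swap nums[3],nums[5] → [3, 3, 3, 3, 4, 4, 3]
final swap nums[4],nums[6] → [3, 3, 3, 3, 3, 4, 4]; return 4
p = 4; k-1 = 2 < 4 ⇒ left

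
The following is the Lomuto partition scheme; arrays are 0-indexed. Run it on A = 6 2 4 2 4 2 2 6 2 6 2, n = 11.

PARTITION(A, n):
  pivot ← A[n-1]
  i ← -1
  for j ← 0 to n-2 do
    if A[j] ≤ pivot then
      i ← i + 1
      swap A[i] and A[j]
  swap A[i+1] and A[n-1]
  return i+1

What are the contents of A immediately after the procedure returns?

2 2 2 2 2 2 6 6 4 6 4

pivot = A[10] = 2; i = -1
j=0: A[0]=6 > 2 → no swap
j=1: A[1]=2 ≤ 2 → i=0, swap A[0],A[1] → 2 6 4 2 4 2 2 6 2 6 2
j=2: A[2]=4 > 2 → no swap
j=3: A[3]=2 ≤ 2 → i=1, swap A[1],A[3] → 2 2 4 6 4 2 2 6 2 6 2
j=4: A[4]=4 > 2 → no swap
j=5: A[5]=2 ≤ 2 → i=2, swap A[2],A[5] → 2 2 2 6 4 4 2 6 2 6 2
j=6: A[6]=2 ≤ 2 → i=3, swap A[3],A[6] → 2 2 2 2 4 4 6 6 2 6 2
j=7: A[7]=6 > 2 → no swap
j=8: A[8]=2 ≤ 2 → i=4, swap A[4],A[8] → 2 2 2 2 2 4 6 6 4 6 2
j=9: A[9]=6 > 2 → no swap
final swap A[5],A[10] → 2 2 2 2 2 2 6 6 4 6 4; return 5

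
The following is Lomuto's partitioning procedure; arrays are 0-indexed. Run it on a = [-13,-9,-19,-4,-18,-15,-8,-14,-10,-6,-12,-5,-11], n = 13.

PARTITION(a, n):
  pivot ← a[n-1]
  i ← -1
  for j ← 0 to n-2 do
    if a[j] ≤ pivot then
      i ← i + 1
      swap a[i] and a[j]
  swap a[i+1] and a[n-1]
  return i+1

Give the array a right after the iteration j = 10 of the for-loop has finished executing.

pivot=-11, i=-1
j=0: -13≤-11, i=0, swap(0,0) ⇒ [-13,-9,-19,-4,-18,-15,-8,-14,-10,-6,-12,-5,-11]
j=1: -9>-11, skip
j=2: -19≤-11, i=1, swap(1,2) ⇒ [-13,-19,-9,-4,-18,-15,-8,-14,-10,-6,-12,-5,-11]
j=3: -4>-11, skip
j=4: -18≤-11, i=2, swap(2,4) ⇒ [-13,-19,-18,-4,-9,-15,-8,-14,-10,-6,-12,-5,-11]
j=5: -15≤-11, i=3, swap(3,5) ⇒ [-13,-19,-18,-15,-9,-4,-8,-14,-10,-6,-12,-5,-11]
j=6: -8>-11, skip
j=7: -14≤-11, i=4, swap(4,7) ⇒ [-13,-19,-18,-15,-14,-4,-8,-9,-10,-6,-12,-5,-11]
j=8: -10>-11, skip
j=9: -6>-11, skip
j=10: -12≤-11, i=5, swap(5,10) ⇒ [-13,-19,-18,-15,-14,-12,-8,-9,-10,-6,-4,-5,-11]
(after j=10) a = [-13,-19,-18,-15,-14,-12,-8,-9,-10,-6,-4,-5,-11]

[-13,-19,-18,-15,-14,-12,-8,-9,-10,-6,-4,-5,-11]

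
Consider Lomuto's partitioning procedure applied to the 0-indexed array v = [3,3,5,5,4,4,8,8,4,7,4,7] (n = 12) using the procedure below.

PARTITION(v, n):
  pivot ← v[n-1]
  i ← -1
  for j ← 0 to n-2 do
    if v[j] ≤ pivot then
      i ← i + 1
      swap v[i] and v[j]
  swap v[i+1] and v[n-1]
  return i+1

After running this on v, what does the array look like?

[3,3,5,5,4,4,4,7,4,7,8,8]

pivot=7, i=-1
j=0: 3≤7, i=0, swap(0,0) ⇒ [3,3,5,5,4,4,8,8,4,7,4,7]
j=1: 3≤7, i=1, swap(1,1) ⇒ [3,3,5,5,4,4,8,8,4,7,4,7]
j=2: 5≤7, i=2, swap(2,2) ⇒ [3,3,5,5,4,4,8,8,4,7,4,7]
j=3: 5≤7, i=3, swap(3,3) ⇒ [3,3,5,5,4,4,8,8,4,7,4,7]
j=4: 4≤7, i=4, swap(4,4) ⇒ [3,3,5,5,4,4,8,8,4,7,4,7]
j=5: 4≤7, i=5, swap(5,5) ⇒ [3,3,5,5,4,4,8,8,4,7,4,7]
j=6: 8>7, skip
j=7: 8>7, skip
j=8: 4≤7, i=6, swap(6,8) ⇒ [3,3,5,5,4,4,4,8,8,7,4,7]
j=9: 7≤7, i=7, swap(7,9) ⇒ [3,3,5,5,4,4,4,7,8,8,4,7]
j=10: 4≤7, i=8, swap(8,10) ⇒ [3,3,5,5,4,4,4,7,4,8,8,7]
swap(9,11) ⇒ [3,3,5,5,4,4,4,7,4,7,8,8]; return 9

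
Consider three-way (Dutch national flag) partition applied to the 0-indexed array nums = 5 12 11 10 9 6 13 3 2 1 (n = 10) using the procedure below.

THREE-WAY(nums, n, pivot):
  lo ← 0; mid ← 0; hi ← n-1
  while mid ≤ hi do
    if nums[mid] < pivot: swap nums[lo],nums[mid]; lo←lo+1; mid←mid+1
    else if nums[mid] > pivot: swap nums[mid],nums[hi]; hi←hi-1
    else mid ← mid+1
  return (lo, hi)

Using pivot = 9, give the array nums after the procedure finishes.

5 1 2 3 6 9 13 10 11 12

lo=0 mid=0 hi=9
5<9: swap(0,0), lo=1 mid=1 ⇒ 5 12 11 10 9 6 13 3 2 1
12>9: swap(1,9), hi=8 ⇒ 5 1 11 10 9 6 13 3 2 12
1<9: swap(1,1), lo=2 mid=2 ⇒ 5 1 11 10 9 6 13 3 2 12
11>9: swap(2,8), hi=7 ⇒ 5 1 2 10 9 6 13 3 11 12
2<9: swap(2,2), lo=3 mid=3 ⇒ 5 1 2 10 9 6 13 3 11 12
10>9: swap(3,7), hi=6 ⇒ 5 1 2 3 9 6 13 10 11 12
3<9: swap(3,3), lo=4 mid=4 ⇒ 5 1 2 3 9 6 13 10 11 12
9=9: mid=5
6<9: swap(4,5), lo=5 mid=6 ⇒ 5 1 2 3 6 9 13 10 11 12
13>9: swap(6,6), hi=5 ⇒ 5 1 2 3 6 9 13 10 11 12
done. lo=5 hi=5; nums=5 1 2 3 6 9 13 10 11 12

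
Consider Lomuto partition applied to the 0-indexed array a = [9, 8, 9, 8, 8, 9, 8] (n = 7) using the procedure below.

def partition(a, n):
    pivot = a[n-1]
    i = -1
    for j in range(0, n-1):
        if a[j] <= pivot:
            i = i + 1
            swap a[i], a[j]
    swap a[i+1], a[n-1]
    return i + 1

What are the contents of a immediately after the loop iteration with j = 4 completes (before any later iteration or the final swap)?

pivot = a[6] = 8; i = -1
j=0: a[0]=9 > 8 → no swap
j=1: a[1]=8 ≤ 8 → i=0, swap a[0],a[1] → [8, 9, 9, 8, 8, 9, 8]
j=2: a[2]=9 > 8 → no swap
j=3: a[3]=8 ≤ 8 → i=1, swap a[1],a[3] → [8, 8, 9, 9, 8, 9, 8]
j=4: a[4]=8 ≤ 8 → i=2, swap a[2],a[4] → [8, 8, 8, 9, 9, 9, 8]
(after j=4) a = [8, 8, 8, 9, 9, 9, 8]

[8, 8, 8, 9, 9, 9, 8]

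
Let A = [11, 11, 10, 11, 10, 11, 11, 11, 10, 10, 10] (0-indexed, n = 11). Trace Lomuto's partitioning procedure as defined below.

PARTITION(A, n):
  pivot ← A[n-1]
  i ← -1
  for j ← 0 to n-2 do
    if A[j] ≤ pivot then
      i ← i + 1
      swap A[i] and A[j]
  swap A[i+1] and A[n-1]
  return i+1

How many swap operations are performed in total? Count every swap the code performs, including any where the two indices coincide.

5

pivot = A[10] = 10; i = -1
j=0: A[0]=11 > 10 → no swap
j=1: A[1]=11 > 10 → no swap
j=2: A[2]=10 ≤ 10 → i=0, swap A[0],A[2] → [10, 11, 11, 11, 10, 11, 11, 11, 10, 10, 10]
j=3: A[3]=11 > 10 → no swap
j=4: A[4]=10 ≤ 10 → i=1, swap A[1],A[4] → [10, 10, 11, 11, 11, 11, 11, 11, 10, 10, 10]
j=5: A[5]=11 > 10 → no swap
j=6: A[6]=11 > 10 → no swap
j=7: A[7]=11 > 10 → no swap
j=8: A[8]=10 ≤ 10 → i=2, swap A[2],A[8] → [10, 10, 10, 11, 11, 11, 11, 11, 11, 10, 10]
j=9: A[9]=10 ≤ 10 → i=3, swap A[3],A[9] → [10, 10, 10, 10, 11, 11, 11, 11, 11, 11, 10]
final swap A[4],A[10] → [10, 10, 10, 10, 10, 11, 11, 11, 11, 11, 11]; return 4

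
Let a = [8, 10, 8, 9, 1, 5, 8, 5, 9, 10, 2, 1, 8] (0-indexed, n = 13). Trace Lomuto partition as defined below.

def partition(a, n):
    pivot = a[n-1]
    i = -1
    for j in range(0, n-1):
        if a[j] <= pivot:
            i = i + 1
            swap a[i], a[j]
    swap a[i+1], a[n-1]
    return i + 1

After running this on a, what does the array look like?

[8, 8, 1, 5, 8, 5, 2, 1, 8, 10, 10, 9, 9]

pivot = a[12] = 8; i = -1
j=0: a[0]=8 ≤ 8 → i=0, swap a[0],a[0] (no change) → [8, 10, 8, 9, 1, 5, 8, 5, 9, 10, 2, 1, 8]
j=1: a[1]=10 > 8 → no swap
j=2: a[2]=8 ≤ 8 → i=1, swap a[1],a[2] → [8, 8, 10, 9, 1, 5, 8, 5, 9, 10, 2, 1, 8]
j=3: a[3]=9 > 8 → no swap
j=4: a[4]=1 ≤ 8 → i=2, swap a[2],a[4] → [8, 8, 1, 9, 10, 5, 8, 5, 9, 10, 2, 1, 8]
j=5: a[5]=5 ≤ 8 → i=3, swap a[3],a[5] → [8, 8, 1, 5, 10, 9, 8, 5, 9, 10, 2, 1, 8]
j=6: a[6]=8 ≤ 8 → i=4, swap a[4],a[6] → [8, 8, 1, 5, 8, 9, 10, 5, 9, 10, 2, 1, 8]
j=7: a[7]=5 ≤ 8 → i=5, swap a[5],a[7] → [8, 8, 1, 5, 8, 5, 10, 9, 9, 10, 2, 1, 8]
j=8: a[8]=9 > 8 → no swap
j=9: a[9]=10 > 8 → no swap
j=10: a[10]=2 ≤ 8 → i=6, swap a[6],a[10] → [8, 8, 1, 5, 8, 5, 2, 9, 9, 10, 10, 1, 8]
j=11: a[11]=1 ≤ 8 → i=7, swap a[7],a[11] → [8, 8, 1, 5, 8, 5, 2, 1, 9, 10, 10, 9, 8]
final swap a[8],a[12] → [8, 8, 1, 5, 8, 5, 2, 1, 8, 10, 10, 9, 9]; return 8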